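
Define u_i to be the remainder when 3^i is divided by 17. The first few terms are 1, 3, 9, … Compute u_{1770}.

Computing terms: u_0 = 1,  u_1 = 3,  u_2 = 9,  u_3 = 10,  u_4 = 13,  u_5 = 5,  u_6 = 15,  u_7 = 11,  u_8 = 16,  u_9 = 14,  u_{10} = 8,  u_{11} = 7,  u_{12} = 4,  u_{13} = 12,  u_{14} = 2,  u_{15} = 6,  u_{16} = 1.
Since u_{16} = u_0 = 1, the sequence is periodic with period 16.
So u_{1770} = u_{0 + ((1770-0) mod 16)} = u_{10} = 8.

8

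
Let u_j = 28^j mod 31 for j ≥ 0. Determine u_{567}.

8

u_0 = 1, u_1 = 28, u_2 = 9, u_3 = 4, u_4 = 19, u_5 = 5, u_6 = 16, u_7 = 14, u_8 = 20, u_9 = 2, u_{10} = 25, u_{11} = 18, u_{12} = 8, u_{13} = 7, u_{14} = 10, u_{15} = 1.
Since u_{15} = u_0 = 1, the sequence is periodic with period 15.
(567 - 0) mod 15 = 12, so u_{567} = u_{12} = 8.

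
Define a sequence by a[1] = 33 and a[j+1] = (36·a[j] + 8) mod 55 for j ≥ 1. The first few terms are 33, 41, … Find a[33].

54

We have a[1] = 33,  a[2] = 41,  a[3] = 54,  a[4] = 27,  a[5] = 45,  a[6] = 33.
The sequence repeats with period 5.
So a[33] = a[1 + ((33-1) mod 5)] = a[3] = 54.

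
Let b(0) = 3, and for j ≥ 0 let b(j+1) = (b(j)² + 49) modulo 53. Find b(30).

Listing terms: b(0) = 3; b(1) = 5; b(2) = 21; b(3) = 13; b(4) = 6; b(5) = 32; b(6) = 13.
Since b(6) = b(3) = 13, the sequence is eventually periodic: after a pre-period of length 3 it cycles with period 3.
For j ≥ 3, b(j) depends only on (j - 3) mod 3. (30 - 3) mod 3 = 0, so b(30) = b(3) = 13.

13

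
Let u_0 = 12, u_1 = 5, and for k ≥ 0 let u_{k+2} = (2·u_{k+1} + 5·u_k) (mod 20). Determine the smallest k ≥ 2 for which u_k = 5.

3

We have u_0 = 12,  u_1 = 5,  u_2 = 10,  u_3 = 5,  u_4 = 0,  u_5 = 5,  u_6 = 10.
Since (u_5, u_6) = (u_1, u_2) = (5, 10) (two consecutive terms determine the rest), the sequence is eventually periodic: after a pre-period of length 1 it cycles with period 4.
The value 5 first appears (with k ≥ 2) at u_3.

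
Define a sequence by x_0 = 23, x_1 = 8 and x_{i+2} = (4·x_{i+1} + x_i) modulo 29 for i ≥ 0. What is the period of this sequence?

Listing terms: x_0 = 23,  x_1 = 8,  x_2 = 26,  x_3 = 25,  x_4 = 10,  x_5 = 7,  x_6 = 9,  x_7 = 14,  x_8 = 7,  x_9 = 13,  x_{10} = 1,  x_{11} = 17,  x_{12} = 11,  x_{13} = 3,  x_{14} = 23,  x_{15} = 8.
The sequence repeats with period 14.

14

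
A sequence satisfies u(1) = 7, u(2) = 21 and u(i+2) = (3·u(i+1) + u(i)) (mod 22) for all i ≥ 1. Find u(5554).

Computing terms: u(1) = 7,  u(2) = 21,  u(3) = 4,  u(4) = 11,  u(5) = 15,  u(6) = 12,  u(7) = 7,  u(8) = 11,  u(9) = 18,  u(10) = 21,  u(11) = 15,  u(12) = 0,  u(13) = 15,  u(14) = 1,  u(15) = 18,  u(16) = 11,  u(17) = 7,  u(18) = 10,  u(19) = 15,  u(20) = 11,  u(21) = 4,  u(22) = 1,  u(23) = 7,  u(24) = 0,  u(25) = 7,  u(26) = 21.
The sequence repeats with period 24.
So u(5554) = u(1 + ((5554-1) mod 24)) = u(10) = 21.

21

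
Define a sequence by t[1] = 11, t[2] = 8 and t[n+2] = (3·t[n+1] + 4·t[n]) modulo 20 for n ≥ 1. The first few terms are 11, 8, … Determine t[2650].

We have t[1] = 11, t[2] = 8, t[3] = 8, t[4] = 16, t[5] = 0, t[6] = 4, t[7] = 12, t[8] = 12, t[9] = 4, t[10] = 0, t[11] = 16, t[12] = 8, t[13] = 8.
Since (t[12], t[13]) = (t[2], t[3]) = (8, 8) (two consecutive terms determine the rest), the sequence is eventually periodic: after a pre-period of length 1 it cycles with period 10.
For n ≥ 2, t[n] depends only on (n - 2) mod 10. (2650 - 2) mod 10 = 8, so t[2650] = t[10] = 0.

0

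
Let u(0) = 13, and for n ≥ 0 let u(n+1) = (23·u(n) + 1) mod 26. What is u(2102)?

11

We have u(0) = 13; u(1) = 14; u(2) = 11; u(3) = 20; u(4) = 19; u(5) = 22; u(6) = 13.
Since u(6) = u(0) = 13, the sequence is periodic with period 6.
So u(2102) = u(0 + ((2102-0) mod 6)) = u(2) = 11.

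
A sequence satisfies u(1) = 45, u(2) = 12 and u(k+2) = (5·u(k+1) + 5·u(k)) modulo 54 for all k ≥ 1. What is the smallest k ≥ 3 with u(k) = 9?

u(1) = 45,  u(2) = 12,  u(3) = 15,  u(4) = 27,  u(5) = 48,  u(6) = 51,  u(7) = 9,  u(8) = 30,  u(9) = 33,  u(10) = 45,  u(11) = 12.
The sequence repeats with period 9.
The value 9 first appears (with k ≥ 3) at u(7).

7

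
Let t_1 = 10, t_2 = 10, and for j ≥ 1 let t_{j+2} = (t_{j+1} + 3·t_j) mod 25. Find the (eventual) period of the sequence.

24

t_1 = 10, t_2 = 10, t_3 = 15, t_4 = 20, t_5 = 15, t_6 = 0, t_7 = 20, t_8 = 20, t_9 = 5, t_{10} = 15, t_{11} = 5, t_{12} = 0, t_{13} = 15, t_{14} = 15, t_{15} = 10, t_{16} = 5, t_{17} = 10, t_{18} = 0, t_{19} = 5, t_{20} = 5, t_{21} = 20, t_{22} = 10, t_{23} = 20, t_{24} = 0, t_{25} = 10, t_{26} = 10.
The sequence repeats with period 24.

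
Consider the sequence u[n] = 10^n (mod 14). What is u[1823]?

We have u[0] = 1; u[1] = 10; u[2] = 2; u[3] = 6; u[4] = 4; u[5] = 12; u[6] = 8; u[7] = 10.
Since u[7] = u[1] = 10, the sequence is eventually periodic: after a pre-period of length 1 it cycles with period 6.
For n ≥ 1, u[n] depends only on (n - 1) mod 6. (1823 - 1) mod 6 = 4, so u[1823] = u[5] = 12.

12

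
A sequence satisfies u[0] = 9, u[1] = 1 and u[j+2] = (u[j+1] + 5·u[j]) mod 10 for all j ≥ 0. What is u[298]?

1

Computing terms: u[0] = 9,  u[1] = 1,  u[2] = 6,  u[3] = 1,  u[4] = 1,  u[5] = 6.
Since (u[4], u[5]) = (u[1], u[2]) = (1, 6) (two consecutive terms determine the rest), the sequence is eventually periodic: after a pre-period of length 1 it cycles with period 3.
For j ≥ 1, u[j] depends only on (j - 1) mod 3. (298 - 1) mod 3 = 0, so u[298] = u[1] = 1.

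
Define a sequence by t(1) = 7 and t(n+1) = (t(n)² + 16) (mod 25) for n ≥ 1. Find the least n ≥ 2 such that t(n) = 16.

3

We have t(1) = 7,  t(2) = 15,  t(3) = 16,  t(4) = 22,  t(5) = 0,  t(6) = 16.
Since t(6) = t(3) = 16, the sequence is eventually periodic: after a pre-period of length 2 it cycles with period 3.
The value 16 first appears (with n ≥ 2) at t(3).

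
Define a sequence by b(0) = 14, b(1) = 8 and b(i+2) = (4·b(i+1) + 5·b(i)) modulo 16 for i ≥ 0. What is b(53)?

8

b(0) = 14, b(1) = 8, b(2) = 6, b(3) = 0, b(4) = 14, b(5) = 8.
Since (b(4), b(5)) = (b(0), b(1)) = (14, 8) (two consecutive terms determine the rest), the sequence is periodic with period 4.
(53 - 0) mod 4 = 1, so b(53) = b(1) = 8.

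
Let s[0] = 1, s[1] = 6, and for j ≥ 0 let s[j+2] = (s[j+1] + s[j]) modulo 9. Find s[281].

3

Computing terms: s[0] = 1, s[1] = 6, s[2] = 7, s[3] = 4, s[4] = 2, s[5] = 6, s[6] = 8, s[7] = 5, s[8] = 4, s[9] = 0, s[10] = 4, s[11] = 4, s[12] = 8, s[13] = 3, s[14] = 2, s[15] = 5, s[16] = 7, s[17] = 3, s[18] = 1, s[19] = 4, s[20] = 5, s[21] = 0, s[22] = 5, s[23] = 5, s[24] = 1, s[25] = 6.
The sequence repeats with period 24.
(281 - 0) mod 24 = 17, so s[281] = s[17] = 3.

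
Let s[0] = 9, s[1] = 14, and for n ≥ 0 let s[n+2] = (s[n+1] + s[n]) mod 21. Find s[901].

s[0] = 9,  s[1] = 14,  s[2] = 2,  s[3] = 16,  s[4] = 18,  s[5] = 13,  s[6] = 10,  s[7] = 2,  s[8] = 12,  s[9] = 14,  s[10] = 5,  s[11] = 19,  s[12] = 3,  s[13] = 1,  s[14] = 4,  s[15] = 5,  s[16] = 9,  s[17] = 14.
Since (s[16], s[17]) = (s[0], s[1]) = (9, 14) (two consecutive terms determine the rest), the sequence is periodic with period 16.
(901 - 0) mod 16 = 5, so s[901] = s[5] = 13.

13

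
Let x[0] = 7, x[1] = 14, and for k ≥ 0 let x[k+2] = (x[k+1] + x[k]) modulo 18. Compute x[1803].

17

We have x[0] = 7,  x[1] = 14,  x[2] = 3,  x[3] = 17,  x[4] = 2,  x[5] = 1,  x[6] = 3,  x[7] = 4,  x[8] = 7,  x[9] = 11,  x[10] = 0,  x[11] = 11,  x[12] = 11,  x[13] = 4,  x[14] = 15,  x[15] = 1,  x[16] = 16,  x[17] = 17,  x[18] = 15,  x[19] = 14,  x[20] = 11,  x[21] = 7,  x[22] = 0,  x[23] = 7,  x[24] = 7,  x[25] = 14.
The sequence repeats with period 24.
(1803 - 0) mod 24 = 3, so x[1803] = x[3] = 17.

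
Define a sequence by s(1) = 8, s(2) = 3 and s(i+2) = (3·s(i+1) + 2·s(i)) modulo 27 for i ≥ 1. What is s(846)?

Computing terms: s(1) = 8,  s(2) = 3,  s(3) = 25,  s(4) = 0,  s(5) = 23,  s(6) = 15,  s(7) = 10,  s(8) = 6,  s(9) = 11,  s(10) = 18,  s(11) = 22,  s(12) = 21,  s(13) = 26,  s(14) = 12,  s(15) = 7,  s(16) = 18,  s(17) = 14,  s(18) = 24,  s(19) = 19,  s(20) = 24,  s(21) = 2,  s(22) = 0,  s(23) = 4,  s(24) = 12,  s(25) = 17,  s(26) = 21,  s(27) = 16,  s(28) = 9,  s(29) = 5,  s(30) = 6,  s(31) = 1,  s(32) = 15,  s(33) = 20,  s(34) = 9,  s(35) = 13,  s(36) = 3,  s(37) = 8,  s(38) = 3.
The sequence repeats with period 36.
(846 - 1) mod 36 = 17, so s(846) = s(18) = 24.

24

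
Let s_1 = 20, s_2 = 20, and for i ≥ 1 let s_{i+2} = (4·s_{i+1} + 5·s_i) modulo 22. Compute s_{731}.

20

We have s_1 = 20, s_2 = 20, s_3 = 4, s_4 = 6, s_5 = 0, s_6 = 8, s_7 = 10, s_8 = 14, s_9 = 18, s_{10} = 10, s_{11} = 20, s_{12} = 20.
Since (s_{11}, s_{12}) = (s_1, s_2) = (20, 20) (two consecutive terms determine the rest), the sequence is periodic with period 10.
(731 - 1) mod 10 = 0, so s_{731} = s_1 = 20.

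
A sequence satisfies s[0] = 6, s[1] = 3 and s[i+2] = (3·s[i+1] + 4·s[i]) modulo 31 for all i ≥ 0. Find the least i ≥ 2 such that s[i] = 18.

Listing terms: s[0] = 6,  s[1] = 3,  s[2] = 2,  s[3] = 18,  s[4] = 0,  s[5] = 10,  s[6] = 30,  s[7] = 6,  s[8] = 14,  s[9] = 4,  s[10] = 6,  s[11] = 3.
Since (s[10], s[11]) = (s[0], s[1]) = (6, 3) (two consecutive terms determine the rest), the sequence is periodic with period 10.
The value 18 first appears (with i ≥ 2) at s[3].

3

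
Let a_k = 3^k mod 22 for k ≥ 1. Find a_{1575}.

We have a_1 = 3; a_2 = 9; a_3 = 5; a_4 = 15; a_5 = 1; a_6 = 3.
Since a_6 = a_1 = 3, the sequence is periodic with period 5.
So a_{1575} = a_{1 + ((1575-1) mod 5)} = a_5 = 1.

1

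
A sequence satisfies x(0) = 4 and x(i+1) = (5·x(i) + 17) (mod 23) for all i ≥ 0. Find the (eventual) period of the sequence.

22

Listing terms: x(0) = 4, x(1) = 14, x(2) = 18, x(3) = 15, x(4) = 0, x(5) = 17, x(6) = 10, x(7) = 21, x(8) = 7, x(9) = 6, x(10) = 1, x(11) = 22, x(12) = 12, x(13) = 8, x(14) = 11, x(15) = 3, x(16) = 9, x(17) = 16, x(18) = 5, x(19) = 19, x(20) = 20, x(21) = 2, x(22) = 4.
The sequence repeats with period 22.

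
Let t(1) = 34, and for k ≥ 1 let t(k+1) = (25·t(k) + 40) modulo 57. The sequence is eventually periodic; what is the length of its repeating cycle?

9

We have t(1) = 34, t(2) = 35, t(3) = 3, t(4) = 1, t(5) = 8, t(6) = 12, t(7) = 55, t(8) = 47, t(9) = 18, t(10) = 34.
Since t(10) = t(1) = 34, the sequence is periodic with period 9.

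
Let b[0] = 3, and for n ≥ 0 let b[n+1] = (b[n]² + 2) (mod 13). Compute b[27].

Computing terms: b[0] = 3, b[1] = 11, b[2] = 6, b[3] = 12, b[4] = 3.
The sequence repeats with period 4.
(27 - 0) mod 4 = 3, so b[27] = b[3] = 12.

12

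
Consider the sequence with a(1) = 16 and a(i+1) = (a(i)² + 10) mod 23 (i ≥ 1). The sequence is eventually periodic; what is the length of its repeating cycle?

Listing terms: a(1) = 16; a(2) = 13; a(3) = 18; a(4) = 12; a(5) = 16.
Since a(5) = a(1) = 16, the sequence is periodic with period 4.

4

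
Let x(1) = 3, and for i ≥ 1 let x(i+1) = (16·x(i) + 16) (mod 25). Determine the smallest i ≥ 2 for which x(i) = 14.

Listing terms: x(1) = 3, x(2) = 14, x(3) = 15, x(4) = 6, x(5) = 12, x(6) = 8, x(7) = 19, x(8) = 20, x(9) = 11, x(10) = 17, x(11) = 13, x(12) = 24, x(13) = 0, x(14) = 16, x(15) = 22, x(16) = 18, x(17) = 4, x(18) = 5, x(19) = 21, x(20) = 2, x(21) = 23, x(22) = 9, x(23) = 10, x(24) = 1, x(25) = 7, x(26) = 3.
The sequence repeats with period 25.
The value 14 first appears (with i ≥ 2) at x(2).

2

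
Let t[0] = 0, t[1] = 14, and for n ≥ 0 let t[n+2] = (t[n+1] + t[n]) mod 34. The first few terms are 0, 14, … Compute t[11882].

14

We have t[0] = 0; t[1] = 14; t[2] = 14; t[3] = 28; t[4] = 8; t[5] = 2; t[6] = 10; t[7] = 12; t[8] = 22; t[9] = 0; t[10] = 22; t[11] = 22; t[12] = 10; t[13] = 32; t[14] = 8; t[15] = 6; t[16] = 14; t[17] = 20; t[18] = 0; t[19] = 20; t[20] = 20; t[21] = 6; t[22] = 26; t[23] = 32; t[24] = 24; t[25] = 22; t[26] = 12; t[27] = 0; t[28] = 12; t[29] = 12; t[30] = 24; t[31] = 2; t[32] = 26; t[33] = 28; t[34] = 20; t[35] = 14; t[36] = 0; t[37] = 14.
The sequence repeats with period 36.
So t[11882] = t[0 + ((11882-0) mod 36)] = t[2] = 14.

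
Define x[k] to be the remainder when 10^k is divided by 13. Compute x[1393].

10

Computing terms: x[1] = 10,  x[2] = 9,  x[3] = 12,  x[4] = 3,  x[5] = 4,  x[6] = 1,  x[7] = 10.
The sequence repeats with period 6.
So x[1393] = x[1 + ((1393-1) mod 6)] = x[1] = 10.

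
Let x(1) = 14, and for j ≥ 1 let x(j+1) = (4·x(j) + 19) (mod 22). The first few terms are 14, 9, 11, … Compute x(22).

We have x(1) = 14, x(2) = 9, x(3) = 11, x(4) = 19, x(5) = 7, x(6) = 3, x(7) = 9.
Since x(7) = x(2) = 9, the sequence is eventually periodic: after a pre-period of length 1 it cycles with period 5.
For j ≥ 2, x(j) depends only on (j - 2) mod 5. (22 - 2) mod 5 = 0, so x(22) = x(2) = 9.

9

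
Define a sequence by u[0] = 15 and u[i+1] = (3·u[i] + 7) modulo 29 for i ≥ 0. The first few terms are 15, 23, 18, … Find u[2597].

Listing terms: u[0] = 15; u[1] = 23; u[2] = 18; u[3] = 3; u[4] = 16; u[5] = 26; u[6] = 27; u[7] = 1; u[8] = 10; u[9] = 8; u[10] = 2; u[11] = 13; u[12] = 17; u[13] = 0; u[14] = 7; u[15] = 28; u[16] = 4; u[17] = 19; u[18] = 6; u[19] = 25; u[20] = 24; u[21] = 21; u[22] = 12; u[23] = 14; u[24] = 20; u[25] = 9; u[26] = 5; u[27] = 22; u[28] = 15.
The sequence repeats with period 28.
So u[2597] = u[0 + ((2597-0) mod 28)] = u[21] = 21.

21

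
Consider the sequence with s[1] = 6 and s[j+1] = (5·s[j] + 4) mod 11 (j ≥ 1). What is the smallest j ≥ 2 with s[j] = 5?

4

We have s[1] = 6; s[2] = 1; s[3] = 9; s[4] = 5; s[5] = 7; s[6] = 6.
Since s[6] = s[1] = 6, the sequence is periodic with period 5.
The value 5 first appears (with j ≥ 2) at s[4].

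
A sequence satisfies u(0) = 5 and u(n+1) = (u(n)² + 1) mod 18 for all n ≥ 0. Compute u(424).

17

Listing terms: u(0) = 5, u(1) = 8, u(2) = 11, u(3) = 14, u(4) = 17, u(5) = 2, u(6) = 5.
The sequence repeats with period 6.
So u(424) = u(0 + ((424-0) mod 6)) = u(4) = 17.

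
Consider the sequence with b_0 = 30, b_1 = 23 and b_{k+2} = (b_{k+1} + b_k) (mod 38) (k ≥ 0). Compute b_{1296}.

We have b_0 = 30, b_1 = 23, b_2 = 15, b_3 = 0, b_4 = 15, b_5 = 15, b_6 = 30, b_7 = 7, b_8 = 37, b_9 = 6, b_{10} = 5, b_{11} = 11, b_{12} = 16, b_{13} = 27, b_{14} = 5, b_{15} = 32, b_{16} = 37, b_{17} = 31, b_{18} = 30, b_{19} = 23.
Since (b_{18}, b_{19}) = (b_0, b_1) = (30, 23) (two consecutive terms determine the rest), the sequence is periodic with period 18.
So b_{1296} = b_{0 + ((1296-0) mod 18)} = b_0 = 30.

30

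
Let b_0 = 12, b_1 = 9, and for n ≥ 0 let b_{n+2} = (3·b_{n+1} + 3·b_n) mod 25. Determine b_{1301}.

9

b_0 = 12; b_1 = 9; b_2 = 13; b_3 = 16; b_4 = 12; b_5 = 9.
The sequence repeats with period 4.
So b_{1301} = b_{0 + ((1301-0) mod 4)} = b_1 = 9.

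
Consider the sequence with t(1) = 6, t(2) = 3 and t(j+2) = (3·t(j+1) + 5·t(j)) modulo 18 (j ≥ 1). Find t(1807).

12

t(1) = 6,  t(2) = 3,  t(3) = 3,  t(4) = 6,  t(5) = 15,  t(6) = 3,  t(7) = 12,  t(8) = 15,  t(9) = 15,  t(10) = 12,  t(11) = 3,  t(12) = 15,  t(13) = 6,  t(14) = 3.
The sequence repeats with period 12.
(1807 - 1) mod 12 = 6, so t(1807) = t(7) = 12.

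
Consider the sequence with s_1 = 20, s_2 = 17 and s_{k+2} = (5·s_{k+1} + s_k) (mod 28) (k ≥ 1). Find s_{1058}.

17

Listing terms: s_1 = 20,  s_2 = 17,  s_3 = 21,  s_4 = 10,  s_5 = 15,  s_6 = 1,  s_7 = 20,  s_8 = 17.
The sequence repeats with period 6.
So s_{1058} = s_{1 + ((1058-1) mod 6)} = s_2 = 17.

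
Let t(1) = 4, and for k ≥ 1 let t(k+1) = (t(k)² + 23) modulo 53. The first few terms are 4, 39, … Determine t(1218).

t(1) = 4,  t(2) = 39,  t(3) = 7,  t(4) = 19,  t(5) = 13,  t(6) = 33,  t(7) = 52,  t(8) = 24,  t(9) = 16,  t(10) = 14,  t(11) = 7.
Since t(11) = t(3) = 7, the sequence is eventually periodic: after a pre-period of length 2 it cycles with period 8.
For k ≥ 3, t(k) depends only on (k - 3) mod 8. (1218 - 3) mod 8 = 7, so t(1218) = t(10) = 14.

14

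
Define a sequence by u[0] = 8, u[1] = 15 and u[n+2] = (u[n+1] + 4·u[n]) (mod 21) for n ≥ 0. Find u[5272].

5

Listing terms: u[0] = 8; u[1] = 15; u[2] = 5; u[3] = 2; u[4] = 1; u[5] = 9; u[6] = 13; u[7] = 7; u[8] = 17; u[9] = 3; u[10] = 8; u[11] = 20; u[12] = 10; u[13] = 6; u[14] = 4; u[15] = 7; u[16] = 2; u[17] = 9; u[18] = 17; u[19] = 11; u[20] = 16; u[21] = 18; u[22] = 19; u[23] = 7; u[24] = 20; u[25] = 6; u[26] = 2; u[27] = 5; u[28] = 13; u[29] = 12; u[30] = 1; u[31] = 7; u[32] = 11; u[33] = 18; u[34] = 20; u[35] = 8; u[36] = 4; u[37] = 15; u[38] = 10; u[39] = 7; u[40] = 5; u[41] = 12; u[42] = 11; u[43] = 17; u[44] = 19; u[45] = 3; u[46] = 16; u[47] = 7; u[48] = 8; u[49] = 15.
Since (u[48], u[49]) = (u[0], u[1]) = (8, 15) (two consecutive terms determine the rest), the sequence is periodic with period 48.
(5272 - 0) mod 48 = 40, so u[5272] = u[40] = 5.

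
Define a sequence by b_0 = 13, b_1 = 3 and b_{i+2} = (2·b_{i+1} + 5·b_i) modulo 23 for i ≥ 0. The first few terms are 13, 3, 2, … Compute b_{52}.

10

We have b_0 = 13; b_1 = 3; b_2 = 2; b_3 = 19; b_4 = 2; b_5 = 7; b_6 = 1; b_7 = 14; b_8 = 10; b_9 = 21; b_{10} = 0; b_{11} = 13; b_{12} = 3.
Since (b_{11}, b_{12}) = (b_0, b_1) = (13, 3) (two consecutive terms determine the rest), the sequence is periodic with period 11.
So b_{52} = b_{0 + ((52-0) mod 11)} = b_8 = 10.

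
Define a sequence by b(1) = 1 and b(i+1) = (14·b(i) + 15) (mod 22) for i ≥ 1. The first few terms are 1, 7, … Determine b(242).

7

b(1) = 1,  b(2) = 7,  b(3) = 3,  b(4) = 13,  b(5) = 21,  b(6) = 1.
Since b(6) = b(1) = 1, the sequence is periodic with period 5.
(242 - 1) mod 5 = 1, so b(242) = b(2) = 7.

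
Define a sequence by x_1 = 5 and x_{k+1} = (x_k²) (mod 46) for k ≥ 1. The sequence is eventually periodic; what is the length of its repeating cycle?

10

Computing terms: x_1 = 5; x_2 = 25; x_3 = 27; x_4 = 39; x_5 = 3; x_6 = 9; x_7 = 35; x_8 = 29; x_9 = 13; x_{10} = 31; x_{11} = 41; x_{12} = 25.
Since x_{12} = x_2 = 25, the sequence is eventually periodic: after a pre-period of length 1 it cycles with period 10.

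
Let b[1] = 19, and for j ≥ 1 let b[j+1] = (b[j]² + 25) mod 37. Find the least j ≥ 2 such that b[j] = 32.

Computing terms: b[1] = 19; b[2] = 16; b[3] = 22; b[4] = 28; b[5] = 32; b[6] = 13; b[7] = 9; b[8] = 32.
Since b[8] = b[5] = 32, the sequence is eventually periodic: after a pre-period of length 4 it cycles with period 3.
The value 32 first appears (with j ≥ 2) at b[5].

5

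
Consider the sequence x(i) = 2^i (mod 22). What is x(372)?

4

Computing terms: x(0) = 1, x(1) = 2, x(2) = 4, x(3) = 8, x(4) = 16, x(5) = 10, x(6) = 20, x(7) = 18, x(8) = 14, x(9) = 6, x(10) = 12, x(11) = 2.
Since x(11) = x(1) = 2, the sequence is eventually periodic: after a pre-period of length 1 it cycles with period 10.
For i ≥ 1, x(i) depends only on (i - 1) mod 10. (372 - 1) mod 10 = 1, so x(372) = x(2) = 4.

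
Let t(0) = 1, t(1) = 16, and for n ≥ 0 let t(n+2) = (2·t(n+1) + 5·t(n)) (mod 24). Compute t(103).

Computing terms: t(0) = 1, t(1) = 16, t(2) = 13, t(3) = 10, t(4) = 13, t(5) = 4, t(6) = 1, t(7) = 22, t(8) = 1, t(9) = 16.
Since (t(8), t(9)) = (t(0), t(1)) = (1, 16) (two consecutive terms determine the rest), the sequence is periodic with period 8.
(103 - 0) mod 8 = 7, so t(103) = t(7) = 22.

22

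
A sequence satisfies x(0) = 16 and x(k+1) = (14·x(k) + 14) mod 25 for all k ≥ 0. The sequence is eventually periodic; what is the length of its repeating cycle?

We have x(0) = 16, x(1) = 13, x(2) = 21, x(3) = 8, x(4) = 1, x(5) = 3, x(6) = 6, x(7) = 23, x(8) = 11, x(9) = 18, x(10) = 16.
The sequence repeats with period 10.

10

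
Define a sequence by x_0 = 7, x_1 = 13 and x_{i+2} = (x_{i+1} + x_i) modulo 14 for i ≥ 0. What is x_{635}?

2

Computing terms: x_0 = 7,  x_1 = 13,  x_2 = 6,  x_3 = 5,  x_4 = 11,  x_5 = 2,  x_6 = 13,  x_7 = 1,  x_8 = 0,  x_9 = 1,  x_{10} = 1,  x_{11} = 2,  x_{12} = 3,  x_{13} = 5,  x_{14} = 8,  x_{15} = 13,  x_{16} = 7,  x_{17} = 6,  x_{18} = 13,  x_{19} = 5,  x_{20} = 4,  x_{21} = 9,  x_{22} = 13,  x_{23} = 8,  x_{24} = 7,  x_{25} = 1,  x_{26} = 8,  x_{27} = 9,  x_{28} = 3,  x_{29} = 12,  x_{30} = 1,  x_{31} = 13,  x_{32} = 0,  x_{33} = 13,  x_{34} = 13,  x_{35} = 12,  x_{36} = 11,  x_{37} = 9,  x_{38} = 6,  x_{39} = 1,  x_{40} = 7,  x_{41} = 8,  x_{42} = 1,  x_{43} = 9,  x_{44} = 10,  x_{45} = 5,  x_{46} = 1,  x_{47} = 6,  x_{48} = 7,  x_{49} = 13.
Since (x_{48}, x_{49}) = (x_0, x_1) = (7, 13) (two consecutive terms determine the rest), the sequence is periodic with period 48.
So x_{635} = x_{0 + ((635-0) mod 48)} = x_{11} = 2.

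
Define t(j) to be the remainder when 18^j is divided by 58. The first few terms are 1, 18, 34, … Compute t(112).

30

We have t(0) = 1, t(1) = 18, t(2) = 34, t(3) = 32, t(4) = 54, t(5) = 44, t(6) = 38, t(7) = 46, t(8) = 16, t(9) = 56, t(10) = 22, t(11) = 48, t(12) = 52, t(13) = 8, t(14) = 28, t(15) = 40, t(16) = 24, t(17) = 26, t(18) = 4, t(19) = 14, t(20) = 20, t(21) = 12, t(22) = 42, t(23) = 2, t(24) = 36, t(25) = 10, t(26) = 6, t(27) = 50, t(28) = 30, t(29) = 18.
Since t(29) = t(1) = 18, the sequence is eventually periodic: after a pre-period of length 1 it cycles with period 28.
For j ≥ 1, t(j) depends only on (j - 1) mod 28. (112 - 1) mod 28 = 27, so t(112) = t(28) = 30.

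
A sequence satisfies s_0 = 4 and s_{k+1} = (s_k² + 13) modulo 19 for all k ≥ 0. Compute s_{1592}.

1

Listing terms: s_0 = 4, s_1 = 10, s_2 = 18, s_3 = 14, s_4 = 0, s_5 = 13, s_6 = 11, s_7 = 1, s_8 = 14.
Since s_8 = s_3 = 14, the sequence is eventually periodic: after a pre-period of length 3 it cycles with period 5.
For k ≥ 3, s_k depends only on (k - 3) mod 5. (1592 - 3) mod 5 = 4, so s_{1592} = s_7 = 1.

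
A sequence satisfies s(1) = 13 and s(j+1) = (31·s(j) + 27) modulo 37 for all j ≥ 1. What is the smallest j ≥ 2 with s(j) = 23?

Listing terms: s(1) = 13,  s(2) = 23,  s(3) = 0,  s(4) = 27,  s(5) = 13.
Since s(5) = s(1) = 13, the sequence is periodic with period 4.
The value 23 first appears (with j ≥ 2) at s(2).

2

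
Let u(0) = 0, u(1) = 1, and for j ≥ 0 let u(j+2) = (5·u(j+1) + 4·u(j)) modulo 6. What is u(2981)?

Computing terms: u(0) = 0, u(1) = 1, u(2) = 5, u(3) = 5, u(4) = 3, u(5) = 5, u(6) = 1, u(7) = 1, u(8) = 3, u(9) = 1, u(10) = 5.
Since (u(9), u(10)) = (u(1), u(2)) = (1, 5) (two consecutive terms determine the rest), the sequence is eventually periodic: after a pre-period of length 1 it cycles with period 8.
For j ≥ 1, u(j) depends only on (j - 1) mod 8. (2981 - 1) mod 8 = 4, so u(2981) = u(5) = 5.

5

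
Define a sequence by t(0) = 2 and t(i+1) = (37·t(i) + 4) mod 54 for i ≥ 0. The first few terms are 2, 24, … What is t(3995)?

t(0) = 2,  t(1) = 24,  t(2) = 28,  t(3) = 14,  t(4) = 36,  t(5) = 40,  t(6) = 26,  t(7) = 48,  t(8) = 52,  t(9) = 38,  t(10) = 6,  t(11) = 10,  t(12) = 50,  t(13) = 18,  t(14) = 22,  t(15) = 8,  t(16) = 30,  t(17) = 34,  t(18) = 20,  t(19) = 42,  t(20) = 46,  t(21) = 32,  t(22) = 0,  t(23) = 4,  t(24) = 44,  t(25) = 12,  t(26) = 16,  t(27) = 2.
Since t(27) = t(0) = 2, the sequence is periodic with period 27.
(3995 - 0) mod 27 = 26, so t(3995) = t(26) = 16.

16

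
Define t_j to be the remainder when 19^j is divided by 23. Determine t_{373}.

17

Listing terms: t_0 = 1; t_1 = 19; t_2 = 16; t_3 = 5; t_4 = 3; t_5 = 11; t_6 = 2; t_7 = 15; t_8 = 9; t_9 = 10; t_{10} = 6; t_{11} = 22; t_{12} = 4; t_{13} = 7; t_{14} = 18; t_{15} = 20; t_{16} = 12; t_{17} = 21; t_{18} = 8; t_{19} = 14; t_{20} = 13; t_{21} = 17; t_{22} = 1.
The sequence repeats with period 22.
(373 - 0) mod 22 = 21, so t_{373} = t_{21} = 17.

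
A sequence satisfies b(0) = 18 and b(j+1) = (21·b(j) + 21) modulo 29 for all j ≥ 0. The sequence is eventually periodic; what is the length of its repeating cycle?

b(0) = 18,  b(1) = 22,  b(2) = 19,  b(3) = 14,  b(4) = 25,  b(5) = 24,  b(6) = 3,  b(7) = 26,  b(8) = 16,  b(9) = 9,  b(10) = 7,  b(11) = 23,  b(12) = 11,  b(13) = 20,  b(14) = 6,  b(15) = 2,  b(16) = 5,  b(17) = 10,  b(18) = 28,  b(19) = 0,  b(20) = 21,  b(21) = 27,  b(22) = 8,  b(23) = 15,  b(24) = 17,  b(25) = 1,  b(26) = 13,  b(27) = 4,  b(28) = 18.
Since b(28) = b(0) = 18, the sequence is periodic with period 28.

28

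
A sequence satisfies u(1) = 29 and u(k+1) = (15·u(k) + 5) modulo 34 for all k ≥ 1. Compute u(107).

9

Computing terms: u(1) = 29, u(2) = 32, u(3) = 9, u(4) = 4, u(5) = 31, u(6) = 28, u(7) = 17, u(8) = 22, u(9) = 29.
Since u(9) = u(1) = 29, the sequence is periodic with period 8.
So u(107) = u(1 + ((107-1) mod 8)) = u(3) = 9.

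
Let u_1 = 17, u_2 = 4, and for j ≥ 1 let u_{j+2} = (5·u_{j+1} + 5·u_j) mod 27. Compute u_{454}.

14

Listing terms: u_1 = 17,  u_2 = 4,  u_3 = 24,  u_4 = 5,  u_5 = 10,  u_6 = 21,  u_7 = 20,  u_8 = 16,  u_9 = 18,  u_{10} = 8,  u_{11} = 22,  u_{12} = 15,  u_{13} = 23,  u_{14} = 1,  u_{15} = 12,  u_{16} = 11,  u_{17} = 7,  u_{18} = 9,  u_{19} = 26,  u_{20} = 13,  u_{21} = 6,  u_{22} = 14,  u_{23} = 19,  u_{24} = 3,  u_{25} = 2,  u_{26} = 25,  u_{27} = 0,  u_{28} = 17,  u_{29} = 4.
Since (u_{28}, u_{29}) = (u_1, u_2) = (17, 4) (two consecutive terms determine the rest), the sequence is periodic with period 27.
(454 - 1) mod 27 = 21, so u_{454} = u_{22} = 14.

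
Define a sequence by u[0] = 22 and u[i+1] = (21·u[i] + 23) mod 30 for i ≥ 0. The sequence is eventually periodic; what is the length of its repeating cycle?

10

Computing terms: u[0] = 22, u[1] = 5, u[2] = 8, u[3] = 11, u[4] = 14, u[5] = 17, u[6] = 20, u[7] = 23, u[8] = 26, u[9] = 29, u[10] = 2, u[11] = 5.
Since u[11] = u[1] = 5, the sequence is eventually periodic: after a pre-period of length 1 it cycles with period 10.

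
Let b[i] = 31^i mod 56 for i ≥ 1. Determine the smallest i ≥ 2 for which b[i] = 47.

5

Listing terms: b[1] = 31,  b[2] = 9,  b[3] = 55,  b[4] = 25,  b[5] = 47,  b[6] = 1,  b[7] = 31.
The sequence repeats with period 6.
The value 47 first appears (with i ≥ 2) at b[5].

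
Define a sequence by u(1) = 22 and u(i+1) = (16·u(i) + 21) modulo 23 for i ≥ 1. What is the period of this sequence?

11

u(1) = 22,  u(2) = 5,  u(3) = 9,  u(4) = 4,  u(5) = 16,  u(6) = 1,  u(7) = 14,  u(8) = 15,  u(9) = 8,  u(10) = 11,  u(11) = 13,  u(12) = 22.
The sequence repeats with period 11.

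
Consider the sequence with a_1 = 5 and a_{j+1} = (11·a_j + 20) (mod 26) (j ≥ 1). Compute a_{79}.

17

We have a_1 = 5, a_2 = 23, a_3 = 13, a_4 = 7, a_5 = 19, a_6 = 21, a_7 = 17, a_8 = 25, a_9 = 9, a_{10} = 15, a_{11} = 3, a_{12} = 1, a_{13} = 5.
Since a_{13} = a_1 = 5, the sequence is periodic with period 12.
(79 - 1) mod 12 = 6, so a_{79} = a_7 = 17.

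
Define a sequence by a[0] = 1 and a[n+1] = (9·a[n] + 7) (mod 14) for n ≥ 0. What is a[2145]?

We have a[0] = 1; a[1] = 2; a[2] = 11; a[3] = 8; a[4] = 9; a[5] = 4; a[6] = 1.
The sequence repeats with period 6.
So a[2145] = a[0 + ((2145-0) mod 6)] = a[3] = 8.

8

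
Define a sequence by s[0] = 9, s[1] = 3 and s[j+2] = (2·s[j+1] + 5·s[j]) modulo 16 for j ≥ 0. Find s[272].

9

Listing terms: s[0] = 9; s[1] = 3; s[2] = 3; s[3] = 5; s[4] = 9; s[5] = 11; s[6] = 3; s[7] = 13; s[8] = 9; s[9] = 3.
The sequence repeats with period 8.
So s[272] = s[0 + ((272-0) mod 8)] = s[0] = 9.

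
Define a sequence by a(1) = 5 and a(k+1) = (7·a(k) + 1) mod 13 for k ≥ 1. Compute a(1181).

3

We have a(1) = 5, a(2) = 10, a(3) = 6, a(4) = 4, a(5) = 3, a(6) = 9, a(7) = 12, a(8) = 7, a(9) = 11, a(10) = 0, a(11) = 1, a(12) = 8, a(13) = 5.
Since a(13) = a(1) = 5, the sequence is periodic with period 12.
(1181 - 1) mod 12 = 4, so a(1181) = a(5) = 3.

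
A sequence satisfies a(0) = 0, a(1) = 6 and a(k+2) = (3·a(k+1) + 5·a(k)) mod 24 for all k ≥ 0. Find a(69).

a(0) = 0; a(1) = 6; a(2) = 18; a(3) = 12; a(4) = 6; a(5) = 6; a(6) = 0; a(7) = 6.
Since (a(6), a(7)) = (a(0), a(1)) = (0, 6) (two consecutive terms determine the rest), the sequence is periodic with period 6.
(69 - 0) mod 6 = 3, so a(69) = a(3) = 12.

12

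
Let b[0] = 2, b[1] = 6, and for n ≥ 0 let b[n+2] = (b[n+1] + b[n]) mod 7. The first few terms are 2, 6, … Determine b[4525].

6

We have b[0] = 2, b[1] = 6, b[2] = 1, b[3] = 0, b[4] = 1, b[5] = 1, b[6] = 2, b[7] = 3, b[8] = 5, b[9] = 1, b[10] = 6, b[11] = 0, b[12] = 6, b[13] = 6, b[14] = 5, b[15] = 4, b[16] = 2, b[17] = 6.
The sequence repeats with period 16.
(4525 - 0) mod 16 = 13, so b[4525] = b[13] = 6.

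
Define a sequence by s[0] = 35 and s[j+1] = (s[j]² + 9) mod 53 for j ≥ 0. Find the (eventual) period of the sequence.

s[0] = 35,  s[1] = 15,  s[2] = 22,  s[3] = 16,  s[4] = 0,  s[5] = 9,  s[6] = 37,  s[7] = 0.
Since s[7] = s[4] = 0, the sequence is eventually periodic: after a pre-period of length 4 it cycles with period 3.

3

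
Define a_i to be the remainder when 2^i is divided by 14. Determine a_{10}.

2

a_0 = 1, a_1 = 2, a_2 = 4, a_3 = 8, a_4 = 2.
Since a_4 = a_1 = 2, the sequence is eventually periodic: after a pre-period of length 1 it cycles with period 3.
For i ≥ 1, a_i depends only on (i - 1) mod 3. (10 - 1) mod 3 = 0, so a_{10} = a_1 = 2.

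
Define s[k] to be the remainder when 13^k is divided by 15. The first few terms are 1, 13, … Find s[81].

13

Listing terms: s[0] = 1; s[1] = 13; s[2] = 4; s[3] = 7; s[4] = 1.
The sequence repeats with period 4.
So s[81] = s[0 + ((81-0) mod 4)] = s[1] = 13.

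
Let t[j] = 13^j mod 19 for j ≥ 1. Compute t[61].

Listing terms: t[1] = 13, t[2] = 17, t[3] = 12, t[4] = 4, t[5] = 14, t[6] = 11, t[7] = 10, t[8] = 16, t[9] = 18, t[10] = 6, t[11] = 2, t[12] = 7, t[13] = 15, t[14] = 5, t[15] = 8, t[16] = 9, t[17] = 3, t[18] = 1, t[19] = 13.
The sequence repeats with period 18.
(61 - 1) mod 18 = 6, so t[61] = t[7] = 10.

10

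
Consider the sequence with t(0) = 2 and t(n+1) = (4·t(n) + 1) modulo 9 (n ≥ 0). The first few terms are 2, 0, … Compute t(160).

6

We have t(0) = 2, t(1) = 0, t(2) = 1, t(3) = 5, t(4) = 3, t(5) = 4, t(6) = 8, t(7) = 6, t(8) = 7, t(9) = 2.
The sequence repeats with period 9.
So t(160) = t(0 + ((160-0) mod 9)) = t(7) = 6.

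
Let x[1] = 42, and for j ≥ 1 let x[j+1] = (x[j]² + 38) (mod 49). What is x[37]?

35

x[1] = 42; x[2] = 38; x[3] = 12; x[4] = 35; x[5] = 38.
Since x[5] = x[2] = 38, the sequence is eventually periodic: after a pre-period of length 1 it cycles with period 3.
For j ≥ 2, x[j] depends only on (j - 2) mod 3. (37 - 2) mod 3 = 2, so x[37] = x[4] = 35.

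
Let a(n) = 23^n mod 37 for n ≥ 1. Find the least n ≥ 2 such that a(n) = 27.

Listing terms: a(1) = 23, a(2) = 11, a(3) = 31, a(4) = 10, a(5) = 8, a(6) = 36, a(7) = 14, a(8) = 26, a(9) = 6, a(10) = 27, a(11) = 29, a(12) = 1, a(13) = 23.
The sequence repeats with period 12.
The value 27 first appears (with n ≥ 2) at a(10).

10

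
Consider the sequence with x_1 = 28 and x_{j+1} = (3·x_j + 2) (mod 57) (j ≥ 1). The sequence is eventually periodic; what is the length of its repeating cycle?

We have x_1 = 28; x_2 = 29; x_3 = 32; x_4 = 41; x_5 = 11; x_6 = 35; x_7 = 50; x_8 = 38; x_9 = 2; x_{10} = 8; x_{11} = 26; x_{12} = 23; x_{13} = 14; x_{14} = 44; x_{15} = 20; x_{16} = 5; x_{17} = 17; x_{18} = 53; x_{19} = 47; x_{20} = 29.
Since x_{20} = x_2 = 29, the sequence is eventually periodic: after a pre-period of length 1 it cycles with period 18.

18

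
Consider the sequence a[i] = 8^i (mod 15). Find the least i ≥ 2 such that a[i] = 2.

3

Listing terms: a[1] = 8, a[2] = 4, a[3] = 2, a[4] = 1, a[5] = 8.
The sequence repeats with period 4.
The value 2 first appears (with i ≥ 2) at a[3].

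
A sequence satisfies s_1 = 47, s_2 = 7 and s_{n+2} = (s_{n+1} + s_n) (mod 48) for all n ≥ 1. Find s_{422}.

47

We have s_1 = 47; s_2 = 7; s_3 = 6; s_4 = 13; s_5 = 19; s_6 = 32; s_7 = 3; s_8 = 35; s_9 = 38; s_{10} = 25; s_{11} = 15; s_{12} = 40; s_{13} = 7; s_{14} = 47; s_{15} = 6; s_{16} = 5; s_{17} = 11; s_{18} = 16; s_{19} = 27; s_{20} = 43; s_{21} = 22; s_{22} = 17; s_{23} = 39; s_{24} = 8; s_{25} = 47; s_{26} = 7.
Since (s_{25}, s_{26}) = (s_1, s_2) = (47, 7) (two consecutive terms determine the rest), the sequence is periodic with period 24.
(422 - 1) mod 24 = 13, so s_{422} = s_{14} = 47.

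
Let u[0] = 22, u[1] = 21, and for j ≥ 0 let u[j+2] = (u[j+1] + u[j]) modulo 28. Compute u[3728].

15

u[0] = 22,  u[1] = 21,  u[2] = 15,  u[3] = 8,  u[4] = 23,  u[5] = 3,  u[6] = 26,  u[7] = 1,  u[8] = 27,  u[9] = 0,  u[10] = 27,  u[11] = 27,  u[12] = 26,  u[13] = 25,  u[14] = 23,  u[15] = 20,  u[16] = 15,  u[17] = 7,  u[18] = 22,  u[19] = 1,  u[20] = 23,  u[21] = 24,  u[22] = 19,  u[23] = 15,  u[24] = 6,  u[25] = 21,  u[26] = 27,  u[27] = 20,  u[28] = 19,  u[29] = 11,  u[30] = 2,  u[31] = 13,  u[32] = 15,  u[33] = 0,  u[34] = 15,  u[35] = 15,  u[36] = 2,  u[37] = 17,  u[38] = 19,  u[39] = 8,  u[40] = 27,  u[41] = 7,  u[42] = 6,  u[43] = 13,  u[44] = 19,  u[45] = 4,  u[46] = 23,  u[47] = 27,  u[48] = 22,  u[49] = 21.
Since (u[48], u[49]) = (u[0], u[1]) = (22, 21) (two consecutive terms determine the rest), the sequence is periodic with period 48.
(3728 - 0) mod 48 = 32, so u[3728] = u[32] = 15.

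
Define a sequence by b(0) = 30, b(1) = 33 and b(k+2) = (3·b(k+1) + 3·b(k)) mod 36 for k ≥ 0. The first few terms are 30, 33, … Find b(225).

We have b(0) = 30,  b(1) = 33,  b(2) = 9,  b(3) = 18,  b(4) = 9,  b(5) = 9,  b(6) = 18.
Since (b(5), b(6)) = (b(2), b(3)) = (9, 18) (two consecutive terms determine the rest), the sequence is eventually periodic: after a pre-period of length 2 it cycles with period 3.
For k ≥ 2, b(k) depends only on (k - 2) mod 3. (225 - 2) mod 3 = 1, so b(225) = b(3) = 18.

18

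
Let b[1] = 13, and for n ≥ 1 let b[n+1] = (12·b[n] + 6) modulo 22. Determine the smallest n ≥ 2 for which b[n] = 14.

Listing terms: b[1] = 13,  b[2] = 8,  b[3] = 14,  b[4] = 20,  b[5] = 4,  b[6] = 10,  b[7] = 16,  b[8] = 0,  b[9] = 6,  b[10] = 12,  b[11] = 18,  b[12] = 2,  b[13] = 8.
Since b[13] = b[2] = 8, the sequence is eventually periodic: after a pre-period of length 1 it cycles with period 11.
The value 14 first appears (with n ≥ 2) at b[3].

3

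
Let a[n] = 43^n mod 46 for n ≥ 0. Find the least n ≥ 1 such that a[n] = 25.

We have a[0] = 1, a[1] = 43, a[2] = 9, a[3] = 19, a[4] = 35, a[5] = 33, a[6] = 39, a[7] = 21, a[8] = 29, a[9] = 5, a[10] = 31, a[11] = 45, a[12] = 3, a[13] = 37, a[14] = 27, a[15] = 11, a[16] = 13, a[17] = 7, a[18] = 25, a[19] = 17, a[20] = 41, a[21] = 15, a[22] = 1.
Since a[22] = a[0] = 1, the sequence is periodic with period 22.
The value 25 first appears (with n ≥ 1) at a[18].

18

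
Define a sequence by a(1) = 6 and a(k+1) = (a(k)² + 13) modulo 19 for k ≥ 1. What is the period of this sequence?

5

Computing terms: a(1) = 6, a(2) = 11, a(3) = 1, a(4) = 14, a(5) = 0, a(6) = 13, a(7) = 11.
Since a(7) = a(2) = 11, the sequence is eventually periodic: after a pre-period of length 1 it cycles with period 5.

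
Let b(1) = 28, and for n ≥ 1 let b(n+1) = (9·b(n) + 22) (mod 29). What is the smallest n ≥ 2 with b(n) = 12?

Listing terms: b(1) = 28; b(2) = 13; b(3) = 23; b(4) = 26; b(5) = 24; b(6) = 6; b(7) = 18; b(8) = 10; b(9) = 25; b(10) = 15; b(11) = 12; b(12) = 14; b(13) = 3; b(14) = 20; b(15) = 28.
Since b(15) = b(1) = 28, the sequence is periodic with period 14.
The value 12 first appears (with n ≥ 2) at b(11).

11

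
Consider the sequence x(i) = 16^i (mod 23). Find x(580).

12

We have x(1) = 16; x(2) = 3; x(3) = 2; x(4) = 9; x(5) = 6; x(6) = 4; x(7) = 18; x(8) = 12; x(9) = 8; x(10) = 13; x(11) = 1; x(12) = 16.
Since x(12) = x(1) = 16, the sequence is periodic with period 11.
(580 - 1) mod 11 = 7, so x(580) = x(8) = 12.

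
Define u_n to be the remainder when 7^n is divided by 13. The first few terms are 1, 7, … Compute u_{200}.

Listing terms: u_0 = 1; u_1 = 7; u_2 = 10; u_3 = 5; u_4 = 9; u_5 = 11; u_6 = 12; u_7 = 6; u_8 = 3; u_9 = 8; u_{10} = 4; u_{11} = 2; u_{12} = 1.
Since u_{12} = u_0 = 1, the sequence is periodic with period 12.
So u_{200} = u_{0 + ((200-0) mod 12)} = u_8 = 3.

3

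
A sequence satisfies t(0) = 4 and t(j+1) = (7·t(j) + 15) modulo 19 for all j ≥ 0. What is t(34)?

5

t(0) = 4, t(1) = 5, t(2) = 12, t(3) = 4.
The sequence repeats with period 3.
So t(34) = t(0 + ((34-0) mod 3)) = t(1) = 5.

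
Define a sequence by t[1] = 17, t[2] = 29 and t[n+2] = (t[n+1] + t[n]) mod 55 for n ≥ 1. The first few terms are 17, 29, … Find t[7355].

Listing terms: t[1] = 17,  t[2] = 29,  t[3] = 46,  t[4] = 20,  t[5] = 11,  t[6] = 31,  t[7] = 42,  t[8] = 18,  t[9] = 5,  t[10] = 23,  t[11] = 28,  t[12] = 51,  t[13] = 24,  t[14] = 20,  t[15] = 44,  t[16] = 9,  t[17] = 53,  t[18] = 7,  t[19] = 5,  t[20] = 12,  t[21] = 17,  t[22] = 29.
Since (t[21], t[22]) = (t[1], t[2]) = (17, 29) (two consecutive terms determine the rest), the sequence is periodic with period 20.
(7355 - 1) mod 20 = 14, so t[7355] = t[15] = 44.

44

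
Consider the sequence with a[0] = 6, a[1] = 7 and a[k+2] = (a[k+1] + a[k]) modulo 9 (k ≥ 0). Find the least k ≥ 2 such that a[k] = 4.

We have a[0] = 6,  a[1] = 7,  a[2] = 4,  a[3] = 2,  a[4] = 6,  a[5] = 8,  a[6] = 5,  a[7] = 4,  a[8] = 0,  a[9] = 4,  a[10] = 4,  a[11] = 8,  a[12] = 3,  a[13] = 2,  a[14] = 5,  a[15] = 7,  a[16] = 3,  a[17] = 1,  a[18] = 4,  a[19] = 5,  a[20] = 0,  a[21] = 5,  a[22] = 5,  a[23] = 1,  a[24] = 6,  a[25] = 7.
The sequence repeats with period 24.
The value 4 first appears (with k ≥ 2) at a[2].

2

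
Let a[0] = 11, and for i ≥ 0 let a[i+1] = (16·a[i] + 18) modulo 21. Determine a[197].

14

We have a[0] = 11,  a[1] = 5,  a[2] = 14,  a[3] = 11.
The sequence repeats with period 3.
(197 - 0) mod 3 = 2, so a[197] = a[2] = 14.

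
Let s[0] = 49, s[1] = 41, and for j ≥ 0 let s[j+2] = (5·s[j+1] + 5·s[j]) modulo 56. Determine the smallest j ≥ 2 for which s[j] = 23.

15

Computing terms: s[0] = 49; s[1] = 41; s[2] = 2; s[3] = 47; s[4] = 21; s[5] = 4; s[6] = 13; s[7] = 29; s[8] = 42; s[9] = 19; s[10] = 25; s[11] = 52; s[12] = 49; s[13] = 1; s[14] = 26; s[15] = 23; s[16] = 21; s[17] = 52; s[18] = 29; s[19] = 13; s[20] = 42; s[21] = 51; s[22] = 17; s[23] = 4; s[24] = 49; s[25] = 41.
Since (s[24], s[25]) = (s[0], s[1]) = (49, 41) (two consecutive terms determine the rest), the sequence is periodic with period 24.
The value 23 first appears (with j ≥ 2) at s[15].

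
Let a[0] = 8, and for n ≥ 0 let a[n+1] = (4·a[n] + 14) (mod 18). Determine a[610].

4

Listing terms: a[0] = 8; a[1] = 10; a[2] = 0; a[3] = 14; a[4] = 16; a[5] = 6; a[6] = 2; a[7] = 4; a[8] = 12; a[9] = 8.
Since a[9] = a[0] = 8, the sequence is periodic with period 9.
(610 - 0) mod 9 = 7, so a[610] = a[7] = 4.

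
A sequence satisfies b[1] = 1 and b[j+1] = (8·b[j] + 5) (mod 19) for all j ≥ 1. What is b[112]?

3

b[1] = 1, b[2] = 13, b[3] = 14, b[4] = 3, b[5] = 10, b[6] = 9, b[7] = 1.
Since b[7] = b[1] = 1, the sequence is periodic with period 6.
(112 - 1) mod 6 = 3, so b[112] = b[4] = 3.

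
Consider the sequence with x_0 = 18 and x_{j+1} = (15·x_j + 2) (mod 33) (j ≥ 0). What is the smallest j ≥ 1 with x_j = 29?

5

Computing terms: x_0 = 18; x_1 = 8; x_2 = 23; x_3 = 17; x_4 = 26; x_5 = 29; x_6 = 8.
Since x_6 = x_1 = 8, the sequence is eventually periodic: after a pre-period of length 1 it cycles with period 5.
The value 29 first appears (with j ≥ 1) at x_5.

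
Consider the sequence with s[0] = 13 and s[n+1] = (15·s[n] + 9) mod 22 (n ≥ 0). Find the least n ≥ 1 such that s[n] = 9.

8

Computing terms: s[0] = 13; s[1] = 6; s[2] = 11; s[3] = 20; s[4] = 1; s[5] = 2; s[6] = 17; s[7] = 0; s[8] = 9; s[9] = 12; s[10] = 13.
Since s[10] = s[0] = 13, the sequence is periodic with period 10.
The value 9 first appears (with n ≥ 1) at s[8].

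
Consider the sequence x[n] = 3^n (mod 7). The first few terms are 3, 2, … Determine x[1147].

x[1] = 3,  x[2] = 2,  x[3] = 6,  x[4] = 4,  x[5] = 5,  x[6] = 1,  x[7] = 3.
The sequence repeats with period 6.
(1147 - 1) mod 6 = 0, so x[1147] = x[1] = 3.

3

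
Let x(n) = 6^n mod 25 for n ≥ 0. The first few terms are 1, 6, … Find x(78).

16

Listing terms: x(0) = 1, x(1) = 6, x(2) = 11, x(3) = 16, x(4) = 21, x(5) = 1.
The sequence repeats with period 5.
(78 - 0) mod 5 = 3, so x(78) = x(3) = 16.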